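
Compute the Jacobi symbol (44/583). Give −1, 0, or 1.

0

Pull out 2^2: since 583 ≡ 7 (mod 8), (2/583) = +1, so (2/583)^2 = +1.
Reciprocity: 11 ≡ 3 and 583 ≡ 3 (mod 4), so (11/583) = −(583/11).
Reduce top mod 11: now compute (0/11).
Top reduces to 0: gcd > 1, so the symbol is 0.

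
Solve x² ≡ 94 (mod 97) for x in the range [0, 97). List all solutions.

97 ≡ 1 (mod 4), so we find a root by search.
Trying successive values, 26² = 676 ≡ 94 (mod 97). The other root is 97 − 26 = 71.

26, 71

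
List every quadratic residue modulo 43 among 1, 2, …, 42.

1 4 6 9 10 11 13 14 15 16 17 21 23 24 25 31 35 36 38 40 41

Square k = 1,…,21 (k and 43−k give the same square):
1²=1, 2²=4, 3²=9, 4²=16, 5²=25, 6²=36, 7²≡6, 8²≡21, 9²≡38, 10²≡14, 11²≡35, 12²≡15, 13²≡40, 14²≡24, 15²≡10, 16²≡41, 17²≡31, 18²≡23, 19²≡17, 20²≡13, 21²≡11 (mod 43).
So the quadratic residues mod 43 are {1, 4, 6, 9, 10, 11, 13, 14, 15, 16, 17, 21, 23, 24, 25, 31, 35, 36, 38, 40, 41}.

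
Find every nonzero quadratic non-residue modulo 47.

5,10,11,13,15,19,20,22,23,26,29,30,31,33,35,38,39,40,41,43,44,45,46

Square k = 1,…,23 (k and 47−k give the same square):
1²=1, 2²=4, 3²=9, 4²=16, 5²=25, 6²=36, 7²≡2, 8²≡17, 9²≡34, 10²≡6, 11²≡27, 12²≡3, 13²≡28, 14²≡8, 15²≡37, 16²≡21, 17²≡7, 18²≡42, 19²≡32, 20²≡24, 21²≡18, 22²≡14, 23²≡12 (mod 47).
The residues are {1, 2, 3, 4, 6, 7, 8, 9, 12, 14, 16, 17, 18, 21, 24, 25, 27, 28, 32, 34, 36, 37, 42}; the non-residues are the remaining 23 nonzero classes.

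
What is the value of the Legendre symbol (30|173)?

Euler's criterion: (30/173) ≡ 30^86 (mod 173).
30^2 ≡ 35 (mod 173)
30^4 ≡ 14 (mod 173)
30^8 ≡ 23 (mod 173)
30^16 ≡ 10 (mod 173)
30^32 ≡ 100 (mod 173)
30^64 ≡ 139 (mod 173)
30^86 = 30^(64+16+4+2) ≡ 172 (mod 173).
Result is 172 ≡ −1, so (30/173) = −1.

-1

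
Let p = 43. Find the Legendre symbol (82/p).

First reduce: 82 ≡ 39 (mod 43).
Reciprocity: 39 ≡ 3 and 43 ≡ 3 (mod 4), so (39/43) = −(43/39).
Reduce top mod 39: now compute (4/39).
Pull out 2^2: since 39 ≡ 7 (mod 8), (2/39) = +1, so (2/39)^2 = +1.
Reached (1/39) = 1. Collecting the sign flips along the way, the symbol is -1.

-1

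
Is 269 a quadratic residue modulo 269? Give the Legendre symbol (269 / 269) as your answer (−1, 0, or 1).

0

First reduce: 269 ≡ 0 (mod 269).
Top reduces to 0: gcd > 1, so the symbol is 0.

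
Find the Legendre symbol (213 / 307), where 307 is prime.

-1

Reciprocity: 213 ≡ 1 and 307 ≡ 3 (mod 4), so (213/307) = +(307/213).
Reduce top mod 213: now compute (94/213).
Pull out 2: since 213 ≡ 5 (mod 8), (2/213) = -1.
Reciprocity: 47 ≡ 3 and 213 ≡ 1 (mod 4), so (47/213) = +(213/47).
Reduce top mod 47: now compute (25/47).
Reciprocity: 25 ≡ 1 and 47 ≡ 3 (mod 4), so (25/47) = +(47/25).
Reduce top mod 25: now compute (22/25).
Pull out 2: since 25 ≡ 1 (mod 8), (2/25) = +1.
Reciprocity: 11 ≡ 3 and 25 ≡ 1 (mod 4), so (11/25) = +(25/11).
Reduce top mod 11: now compute (3/11).
Reciprocity: 3 ≡ 3 and 11 ≡ 3 (mod 4), so (3/11) = −(11/3).
Reduce top mod 3: now compute (2/3).
Pull out 2: since 3 ≡ 3 (mod 8), (2/3) = -1.
Reached (1/3) = 1. Collecting the sign flips along the way, the symbol is -1.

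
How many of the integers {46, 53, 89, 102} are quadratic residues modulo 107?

3

(46/107) = -1 → non-residue.
(53/107) = +1 → QR.
(89/107) = +1 → QR.
(102/107) = +1 → QR.
Total quadratic residues among the 4: 3.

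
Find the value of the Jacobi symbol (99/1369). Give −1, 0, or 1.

Reciprocity: 99 ≡ 3 and 1369 ≡ 1 (mod 4), so (99/1369) = +(1369/99).
Reduce top mod 99: now compute (82/99).
Pull out 2: since 99 ≡ 3 (mod 8), (2/99) = -1.
Reciprocity: 41 ≡ 1 and 99 ≡ 3 (mod 4), so (41/99) = +(99/41).
Reduce top mod 41: now compute (17/41).
Reciprocity: 17 ≡ 1 and 41 ≡ 1 (mod 4), so (17/41) = +(41/17).
Reduce top mod 17: now compute (7/17).
Reciprocity: 7 ≡ 3 and 17 ≡ 1 (mod 4), so (7/17) = +(17/7).
Reduce top mod 7: now compute (3/7).
Reciprocity: 3 ≡ 3 and 7 ≡ 3 (mod 4), so (3/7) = −(7/3).
Reduce top mod 3: now compute (1/3).
Reached (1/3) = 1. Collecting the sign flips along the way, the symbol is +1.

1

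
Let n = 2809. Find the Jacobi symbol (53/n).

0

Reciprocity: 53 ≡ 1 and 2809 ≡ 1 (mod 4), so (53/2809) = +(2809/53).
Reduce top mod 53: now compute (0/53).
Top reduces to 0: gcd > 1, so the symbol is 0.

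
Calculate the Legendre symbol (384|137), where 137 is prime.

-1

Euler's criterion: (384/137) ≡ 110^68 (mod 137).
110^2 ≡ 44 (mod 137)
110^4 ≡ 18 (mod 137)
110^8 ≡ 50 (mod 137)
110^16 ≡ 34 (mod 137)
110^32 ≡ 60 (mod 137)
110^64 ≡ 38 (mod 137)
110^68 = 110^(64+4) ≡ 136 (mod 137).
Result is 136 ≡ −1, so (384/137) = −1.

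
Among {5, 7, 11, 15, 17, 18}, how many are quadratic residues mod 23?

(5/23) = -1 → non-residue.
(7/23) = -1 → non-residue.
(11/23) = -1 → non-residue.
(15/23) = -1 → non-residue.
(17/23) = -1 → non-residue.
(18/23) = +1 → QR.
Total quadratic residues among the 6: 1.

1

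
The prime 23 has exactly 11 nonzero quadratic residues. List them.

Square k = 1,…,11 (k and 23−k give the same square):
1²=1, 2²=4, 3²=9, 4²=16, 5²≡2, 6²≡13, 7²≡3, 8²≡18, 9²≡12, 10²≡8, 11²≡6 (mod 23).
So the quadratic residues mod 23 are {1, 2, 3, 4, 6, 8, 9, 12, 13, 16, 18}.

1, 2, 3, 4, 6, 8, 9, 12, 13, 16, 18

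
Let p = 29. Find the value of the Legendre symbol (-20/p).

1

First reduce: -20 ≡ 9 (mod 29).
Reciprocity: 9 ≡ 1 and 29 ≡ 1 (mod 4), so (9/29) = +(29/9).
Reduce top mod 9: now compute (2/9).
Pull out 2: since 9 ≡ 1 (mod 8), (2/9) = +1.
Reached (1/9) = 1. Collecting the sign flips along the way, the symbol is +1.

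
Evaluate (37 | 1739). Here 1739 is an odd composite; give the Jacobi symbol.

Reciprocity: 37 ≡ 1 and 1739 ≡ 3 (mod 4), so (37/1739) = +(1739/37).
Reduce top mod 37: now compute (0/37).
Top reduces to 0: gcd > 1, so the symbol is 0.

0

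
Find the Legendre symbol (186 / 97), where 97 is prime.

First reduce: 186 ≡ 89 (mod 97).
Reciprocity: 89 ≡ 1 and 97 ≡ 1 (mod 4), so (89/97) = +(97/89).
Reduce top mod 89: now compute (8/89).
Pull out 2^3: since 89 ≡ 1 (mod 8), (2/89) = +1, so (2/89)^3 = +1.
Reached (1/89) = 1. Collecting the sign flips along the way, the symbol is +1.

1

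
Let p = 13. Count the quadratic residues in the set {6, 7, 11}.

0

(6/13) = -1 → non-residue.
(7/13) = -1 → non-residue.
(11/13) = -1 → non-residue.
Total quadratic residues among the 3: 0.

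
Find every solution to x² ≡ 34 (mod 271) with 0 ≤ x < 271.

Since 271 ≡ 3 (mod 4), a square root of 34 is 34^((271+1)/4) = 34^68 mod 271.
Repeated squaring: 34^2≡72, 34^4≡35, 34^8≡141, 34^16≡98, 34^32≡119, 34^64≡69 (mod 271).
34^68 = 34^(64+4) ≡ 247 (mod 271).
Check: 247² = 61009 ≡ 34 (mod 271). The two roots are 24 and 247.

24, 247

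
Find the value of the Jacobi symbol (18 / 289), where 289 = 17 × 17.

1

Pull out 2: since 289 ≡ 1 (mod 8), (2/289) = +1.
Reciprocity: 9 ≡ 1 and 289 ≡ 1 (mod 4), so (9/289) = +(289/9).
Reduce top mod 9: now compute (1/9).
Reached (1/9) = 1. Collecting the sign flips along the way, the symbol is +1.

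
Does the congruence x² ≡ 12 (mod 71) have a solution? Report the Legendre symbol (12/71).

Euler's criterion: (12/71) ≡ 12^35 (mod 71).
12^2 ≡ 2 (mod 71)
12^4 ≡ 4 (mod 71)
12^8 ≡ 16 (mod 71)
12^16 ≡ 43 (mod 71)
12^32 ≡ 3 (mod 71)
12^35 = 12^(32+2+1) ≡ 1 (mod 71).
Result is 1, so (12/71) = 1.

1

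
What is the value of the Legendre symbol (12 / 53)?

Euler's criterion: (12/53) ≡ 12^26 (mod 53).
12^2 ≡ 38 (mod 53)
12^4 ≡ 13 (mod 53)
12^8 ≡ 10 (mod 53)
12^16 ≡ 47 (mod 53)
12^26 = 12^(16+8+2) ≡ 52 (mod 53).
Result is 52 ≡ −1, so (12/53) = −1.

-1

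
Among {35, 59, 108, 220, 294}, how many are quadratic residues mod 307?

1

(35/307) = -1 → non-residue.
(59/307) = -1 → non-residue.
(108/307) = -1 → non-residue.
(220/307) = -1 → non-residue.
(294/307) = +1 → QR.
Total quadratic residues among the 5: 1.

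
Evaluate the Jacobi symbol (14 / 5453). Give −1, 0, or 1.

0

Pull out 2: since 5453 ≡ 5 (mod 8), (2/5453) = -1.
Reciprocity: 7 ≡ 3 and 5453 ≡ 1 (mod 4), so (7/5453) = +(5453/7).
Reduce top mod 7: now compute (0/7).
Top reduces to 0: gcd > 1, so the symbol is 0.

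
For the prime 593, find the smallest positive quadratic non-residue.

3

(2/593) = +1, so 2 is a residue.
(3/593) = −1, so 3 is the smallest positive non-residue mod 593.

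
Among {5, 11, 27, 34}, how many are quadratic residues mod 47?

2

(5/47) = -1 → non-residue.
(11/47) = -1 → non-residue.
(27/47) = +1 → QR.
(34/47) = +1 → QR.
Total quadratic residues among the 4: 2.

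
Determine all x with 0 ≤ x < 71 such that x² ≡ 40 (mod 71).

18, 53

Since 71 ≡ 3 (mod 4), a square root of 40 is 40^((71+1)/4) = 40^18 mod 71.
Repeated squaring: 40^2≡38, 40^4≡24, 40^8≡8, 40^16≡64 (mod 71).
40^18 = 40^(16+2) ≡ 18 (mod 71).
Check: 18² = 324 ≡ 40 (mod 71). The two roots are 18 and 53.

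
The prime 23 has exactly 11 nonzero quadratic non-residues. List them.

5 7 10 11 14 15 17 19 20 21 22

Square k = 1,…,11 (k and 23−k give the same square):
1²=1, 2²=4, 3²=9, 4²=16, 5²≡2, 6²≡13, 7²≡3, 8²≡18, 9²≡12, 10²≡8, 11²≡6 (mod 23).
The residues are {1, 2, 3, 4, 6, 8, 9, 12, 13, 16, 18}; the non-residues are the remaining 11 nonzero classes.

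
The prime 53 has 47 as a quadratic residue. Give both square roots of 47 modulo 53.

10, 43

53 ≡ 1 (mod 4), so we find a root by search.
Trying successive values, 10² = 100 ≡ 47 (mod 53). The other root is 53 − 10 = 43.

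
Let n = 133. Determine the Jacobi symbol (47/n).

Reciprocity: 47 ≡ 3 and 133 ≡ 1 (mod 4), so (47/133) = +(133/47).
Reduce top mod 47: now compute (39/47).
Reciprocity: 39 ≡ 3 and 47 ≡ 3 (mod 4), so (39/47) = −(47/39).
Reduce top mod 39: now compute (8/39).
Pull out 2^3: since 39 ≡ 7 (mod 8), (2/39) = +1, so (2/39)^3 = +1.
Reached (1/39) = 1. Collecting the sign flips along the way, the symbol is -1.

-1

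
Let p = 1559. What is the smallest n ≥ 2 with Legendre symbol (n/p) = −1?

17

(2/1559) = +1, so 2 is a residue.
(3/1559) = +1, so 3 is a residue.
(4/1559) = +1, so 4 is a residue.
(5/1559) = +1, so 5 is a residue.
(6/1559) = +1, so 6 is a residue.
(7/1559) = +1, so 7 is a residue.
(8/1559) = +1, so 8 is a residue.
(9/1559) = +1, so 9 is a residue.
(10/1559) = +1, so 10 is a residue.
(11/1559) = +1, so 11 is a residue.
(12/1559) = +1, so 12 is a residue.
(13/1559) = +1, so 13 is a residue.
(14/1559) = +1, so 14 is a residue.
(15/1559) = +1, so 15 is a residue.
(16/1559) = +1, so 16 is a residue.
(17/1559) = −1, so 17 is the smallest positive non-residue mod 1559.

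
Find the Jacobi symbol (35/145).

0

Reciprocity: 35 ≡ 3 and 145 ≡ 1 (mod 4), so (35/145) = +(145/35).
Reduce top mod 35: now compute (5/35).
Reciprocity: 5 ≡ 1 and 35 ≡ 3 (mod 4), so (5/35) = +(35/5).
Reduce top mod 5: now compute (0/5).
Top reduces to 0: gcd > 1, so the symbol is 0.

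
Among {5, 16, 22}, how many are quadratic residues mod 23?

1

(5/23) = -1 → non-residue.
(16/23) = +1 → QR.
(22/23) = -1 → non-residue.
Total quadratic residues among the 3: 1.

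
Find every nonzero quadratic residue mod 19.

Square k = 1,…,9 (k and 19−k give the same square):
1²=1, 2²=4, 3²=9, 4²=16, 5²≡6, 6²≡17, 7²≡11, 8²≡7, 9²≡5 (mod 19).
So the quadratic residues mod 19 are {1, 4, 5, 6, 7, 9, 11, 16, 17}.

1 4 5 6 7 9 11 16 17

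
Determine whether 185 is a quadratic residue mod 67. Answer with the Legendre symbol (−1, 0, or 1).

First reduce: 185 ≡ 51 (mod 67).
Reciprocity: 51 ≡ 3 and 67 ≡ 3 (mod 4), so (51/67) = −(67/51).
Reduce top mod 51: now compute (16/51).
Pull out 2^4: since 51 ≡ 3 (mod 8), (2/51) = -1, so (2/51)^4 = +1.
Reached (1/51) = 1. Collecting the sign flips along the way, the symbol is -1.

-1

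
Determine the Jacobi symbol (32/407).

1

Pull out 2^5: since 407 ≡ 7 (mod 8), (2/407) = +1, so (2/407)^5 = +1.
Reached (1/407) = 1. Collecting the sign flips along the way, the symbol is +1.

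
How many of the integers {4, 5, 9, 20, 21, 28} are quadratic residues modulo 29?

5

(4/29) = +1 → QR.
(5/29) = +1 → QR.
(9/29) = +1 → QR.
(20/29) = +1 → QR.
(21/29) = -1 → non-residue.
(28/29) = +1 → QR.
Total quadratic residues among the 6: 5.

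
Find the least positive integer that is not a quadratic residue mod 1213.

2

(2/1213) = −1, so 2 is the smallest positive non-residue mod 1213.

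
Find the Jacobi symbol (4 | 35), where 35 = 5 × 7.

1

Pull out 2^2: since 35 ≡ 3 (mod 8), (2/35) = -1, so (2/35)^2 = +1.
Reached (1/35) = 1. Collecting the sign flips along the way, the symbol is +1.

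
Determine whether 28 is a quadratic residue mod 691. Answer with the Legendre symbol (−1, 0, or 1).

1

Pull out 2^2: since 691 ≡ 3 (mod 8), (2/691) = -1, so (2/691)^2 = +1.
Reciprocity: 7 ≡ 3 and 691 ≡ 3 (mod 4), so (7/691) = −(691/7).
Reduce top mod 7: now compute (5/7).
Reciprocity: 5 ≡ 1 and 7 ≡ 3 (mod 4), so (5/7) = +(7/5).
Reduce top mod 5: now compute (2/5).
Pull out 2: since 5 ≡ 5 (mod 8), (2/5) = -1.
Reached (1/5) = 1. Collecting the sign flips along the way, the symbol is +1.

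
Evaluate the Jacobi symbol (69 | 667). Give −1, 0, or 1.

0

Reciprocity: 69 ≡ 1 and 667 ≡ 3 (mod 4), so (69/667) = +(667/69).
Reduce top mod 69: now compute (46/69).
Pull out 2: since 69 ≡ 5 (mod 8), (2/69) = -1.
Reciprocity: 23 ≡ 3 and 69 ≡ 1 (mod 4), so (23/69) = +(69/23).
Reduce top mod 23: now compute (0/23).
Top reduces to 0: gcd > 1, so the symbol is 0.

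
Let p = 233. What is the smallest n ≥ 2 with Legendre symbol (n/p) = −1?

3

(2/233) = +1, so 2 is a residue.
(3/233) = −1, so 3 is the smallest positive non-residue mod 233.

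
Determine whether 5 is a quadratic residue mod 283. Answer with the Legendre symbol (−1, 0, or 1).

Reciprocity: 5 ≡ 1 and 283 ≡ 3 (mod 4), so (5/283) = +(283/5).
Reduce top mod 5: now compute (3/5).
Reciprocity: 3 ≡ 3 and 5 ≡ 1 (mod 4), so (3/5) = +(5/3).
Reduce top mod 3: now compute (2/3).
Pull out 2: since 3 ≡ 3 (mod 8), (2/3) = -1.
Reached (1/3) = 1. Collecting the sign flips along the way, the symbol is -1.

-1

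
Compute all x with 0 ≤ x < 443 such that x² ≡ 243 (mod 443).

Since 443 ≡ 3 (mod 4), a square root of 243 is 243^((443+1)/4) = 243^111 mod 443.
Repeated squaring: 243^2≡130, 243^4≡66, 243^8≡369, 243^16≡160, 243^32≡349, 243^64≡419 (mod 443).
243^111 = 243^(64+32+8+4+2+1) ≡ 233 (mod 443).
Check: 233² = 54289 ≡ 243 (mod 443). The two roots are 210 and 233.

210, 233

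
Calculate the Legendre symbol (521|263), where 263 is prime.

First reduce: 521 ≡ 258 (mod 263).
Pull out 2: since 263 ≡ 7 (mod 8), (2/263) = +1.
Reciprocity: 129 ≡ 1 and 263 ≡ 3 (mod 4), so (129/263) = +(263/129).
Reduce top mod 129: now compute (5/129).
Reciprocity: 5 ≡ 1 and 129 ≡ 1 (mod 4), so (5/129) = +(129/5).
Reduce top mod 5: now compute (4/5).
Pull out 2^2: since 5 ≡ 5 (mod 8), (2/5) = -1, so (2/5)^2 = +1.
Reached (1/5) = 1. Collecting the sign flips along the way, the symbol is +1.

1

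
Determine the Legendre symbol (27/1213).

Reciprocity: 27 ≡ 3 and 1213 ≡ 1 (mod 4), so (27/1213) = +(1213/27).
Reduce top mod 27: now compute (25/27).
Reciprocity: 25 ≡ 1 and 27 ≡ 3 (mod 4), so (25/27) = +(27/25).
Reduce top mod 25: now compute (2/25).
Pull out 2: since 25 ≡ 1 (mod 8), (2/25) = +1.
Reached (1/25) = 1. Collecting the sign flips along the way, the symbol is +1.

1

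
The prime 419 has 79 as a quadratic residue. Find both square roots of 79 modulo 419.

181, 238

Since 419 ≡ 3 (mod 4), a square root of 79 is 79^((419+1)/4) = 79^105 mod 419.
Repeated squaring: 79^2≡375, 79^4≡260, 79^8≡141, 79^16≡188, 79^32≡148, 79^64≡116 (mod 419).
79^105 = 79^(64+32+8+1) ≡ 238 (mod 419).
Check: 238² = 56644 ≡ 79 (mod 419). The two roots are 181 and 238.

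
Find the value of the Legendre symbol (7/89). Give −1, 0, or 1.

-1

Reciprocity: 7 ≡ 3 and 89 ≡ 1 (mod 4), so (7/89) = +(89/7).
Reduce top mod 7: now compute (5/7).
Reciprocity: 5 ≡ 1 and 7 ≡ 3 (mod 4), so (5/7) = +(7/5).
Reduce top mod 5: now compute (2/5).
Pull out 2: since 5 ≡ 5 (mod 8), (2/5) = -1.
Reached (1/5) = 1. Collecting the sign flips along the way, the symbol is -1.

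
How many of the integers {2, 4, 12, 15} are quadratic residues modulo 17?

3

(2/17) = +1 → QR.
(4/17) = +1 → QR.
(12/17) = -1 → non-residue.
(15/17) = +1 → QR.
Total quadratic residues among the 4: 3.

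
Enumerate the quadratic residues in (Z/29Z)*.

1,4,5,6,7,9,13,16,20,22,23,24,25,28

Square k = 1,…,14 (k and 29−k give the same square):
1²=1, 2²=4, 3²=9, 4²=16, 5²=25, 6²≡7, 7²≡20, 8²≡6, 9²≡23, 10²≡13, 11²≡5, 12²≡28, 13²≡24, 14²≡22 (mod 29).
So the quadratic residues mod 29 are {1, 4, 5, 6, 7, 9, 13, 16, 20, 22, 23, 24, 25, 28}.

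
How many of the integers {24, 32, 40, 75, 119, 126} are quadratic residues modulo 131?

(24/131) = -1 → non-residue.
(32/131) = -1 → non-residue.
(40/131) = -1 → non-residue.
(75/131) = +1 → QR.
(119/131) = -1 → non-residue.
(126/131) = -1 → non-residue.
Total quadratic residues among the 6: 1.

1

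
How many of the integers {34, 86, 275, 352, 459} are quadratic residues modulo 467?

(34/467) = -1 → non-residue.
(86/467) = -1 → non-residue.
(275/467) = -1 → non-residue.
(352/467) = +1 → QR.
(459/467) = +1 → QR.
Total quadratic residues among the 5: 2.

2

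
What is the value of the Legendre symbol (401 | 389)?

-1

Euler's criterion: (401/389) ≡ 12^194 (mod 389).
12^2 ≡ 144 (mod 389)
12^4 ≡ 119 (mod 389)
12^8 ≡ 157 (mod 389)
12^16 ≡ 142 (mod 389)
12^32 ≡ 325 (mod 389)
12^64 ≡ 206 (mod 389)
12^128 ≡ 35 (mod 389)
12^194 = 12^(128+64+2) ≡ 388 (mod 389).
Result is 388 ≡ −1, so (401/389) = −1.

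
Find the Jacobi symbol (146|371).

-1

Pull out 2: since 371 ≡ 3 (mod 8), (2/371) = -1.
Reciprocity: 73 ≡ 1 and 371 ≡ 3 (mod 4), so (73/371) = +(371/73).
Reduce top mod 73: now compute (6/73).
Pull out 2: since 73 ≡ 1 (mod 8), (2/73) = +1.
Reciprocity: 3 ≡ 3 and 73 ≡ 1 (mod 4), so (3/73) = +(73/3).
Reduce top mod 3: now compute (1/3).
Reached (1/3) = 1. Collecting the sign flips along the way, the symbol is -1.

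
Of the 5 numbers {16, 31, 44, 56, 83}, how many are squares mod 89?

(16/89) = +1 → QR.
(31/89) = -1 → non-residue.
(44/89) = +1 → QR.
(56/89) = -1 → non-residue.
(83/89) = -1 → non-residue.
Total quadratic residues among the 5: 2.

2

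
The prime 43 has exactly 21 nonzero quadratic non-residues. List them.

Square k = 1,…,21 (k and 43−k give the same square):
1²=1, 2²=4, 3²=9, 4²=16, 5²=25, 6²=36, 7²≡6, 8²≡21, 9²≡38, 10²≡14, 11²≡35, 12²≡15, 13²≡40, 14²≡24, 15²≡10, 16²≡41, 17²≡31, 18²≡23, 19²≡17, 20²≡13, 21²≡11 (mod 43).
The residues are {1, 4, 6, 9, 10, 11, 13, 14, 15, 16, 17, 21, 23, 24, 25, 31, 35, 36, 38, 40, 41}; the non-residues are the remaining 21 nonzero classes.

2, 3, 5, 7, 8, 12, 18, 19, 20, 22, 26, 27, 28, 29, 30, 32, 33, 34, 37, 39, 42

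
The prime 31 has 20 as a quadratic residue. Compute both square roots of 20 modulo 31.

12, 19

Since 31 ≡ 3 (mod 4), a square root of 20 is 20^((31+1)/4) = 20^8 mod 31.
Repeated squaring: 20^2≡28, 20^4≡9, 20^8≡19 (mod 31).
20^8 = 20^(8) ≡ 19 (mod 31).
Check: 19² = 361 ≡ 20 (mod 31). The two roots are 12 and 19.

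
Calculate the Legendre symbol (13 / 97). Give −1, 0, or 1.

-1

Reciprocity: 13 ≡ 1 and 97 ≡ 1 (mod 4), so (13/97) = +(97/13).
Reduce top mod 13: now compute (6/13).
Pull out 2: since 13 ≡ 5 (mod 8), (2/13) = -1.
Reciprocity: 3 ≡ 3 and 13 ≡ 1 (mod 4), so (3/13) = +(13/3).
Reduce top mod 3: now compute (1/3).
Reached (1/3) = 1. Collecting the sign flips along the way, the symbol is -1.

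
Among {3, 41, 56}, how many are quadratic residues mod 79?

(3/79) = -1 → non-residue.
(41/79) = -1 → non-residue.
(56/79) = -1 → non-residue.
Total quadratic residues among the 3: 0.

0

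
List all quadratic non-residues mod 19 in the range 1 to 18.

Square k = 1,…,9 (k and 19−k give the same square):
1²=1, 2²=4, 3²=9, 4²=16, 5²≡6, 6²≡17, 7²≡11, 8²≡7, 9²≡5 (mod 19).
The residues are {1, 4, 5, 6, 7, 9, 11, 16, 17}; the non-residues are the remaining 9 nonzero classes.

2, 3, 8, 10, 12, 13, 14, 15, 18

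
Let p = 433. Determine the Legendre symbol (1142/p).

-1

Euler's criterion: (1142/433) ≡ 276^216 (mod 433).
276^2 ≡ 401 (mod 433)
276^4 ≡ 158 (mod 433)
276^8 ≡ 283 (mod 433)
276^16 ≡ 417 (mod 433)
276^32 ≡ 256 (mod 433)
276^64 ≡ 153 (mod 433)
276^128 ≡ 27 (mod 433)
276^216 = 276^(128+64+16+8) ≡ 432 (mod 433).
Result is 432 ≡ −1, so (1142/433) = −1.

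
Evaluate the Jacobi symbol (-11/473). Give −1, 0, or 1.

First reduce: -11 ≡ 462 (mod 473).
Pull out 2: since 473 ≡ 1 (mod 8), (2/473) = +1.
Reciprocity: 231 ≡ 3 and 473 ≡ 1 (mod 4), so (231/473) = +(473/231).
Reduce top mod 231: now compute (11/231).
Reciprocity: 11 ≡ 3 and 231 ≡ 3 (mod 4), so (11/231) = −(231/11).
Reduce top mod 11: now compute (0/11).
Top reduces to 0: gcd > 1, so the symbol is 0.

0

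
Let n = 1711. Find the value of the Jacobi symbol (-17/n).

1

First reduce: -17 ≡ 1694 (mod 1711).
Pull out 2: since 1711 ≡ 7 (mod 8), (2/1711) = +1.
Reciprocity: 847 ≡ 3 and 1711 ≡ 3 (mod 4), so (847/1711) = −(1711/847).
Reduce top mod 847: now compute (17/847).
Reciprocity: 17 ≡ 1 and 847 ≡ 3 (mod 4), so (17/847) = +(847/17).
Reduce top mod 17: now compute (14/17).
Pull out 2: since 17 ≡ 1 (mod 8), (2/17) = +1.
Reciprocity: 7 ≡ 3 and 17 ≡ 1 (mod 4), so (7/17) = +(17/7).
Reduce top mod 7: now compute (3/7).
Reciprocity: 3 ≡ 3 and 7 ≡ 3 (mod 4), so (3/7) = −(7/3).
Reduce top mod 3: now compute (1/3).
Reached (1/3) = 1. Collecting the sign flips along the way, the symbol is +1.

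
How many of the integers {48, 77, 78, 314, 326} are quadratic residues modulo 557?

(48/557) = -1 → non-residue.
(77/557) = -1 → non-residue.
(78/557) = -1 → non-residue.
(314/557) = -1 → non-residue.
(326/557) = +1 → QR.
Total quadratic residues among the 5: 1.

1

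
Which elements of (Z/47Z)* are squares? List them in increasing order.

Square k = 1,…,23 (k and 47−k give the same square):
1²=1, 2²=4, 3²=9, 4²=16, 5²=25, 6²=36, 7²≡2, 8²≡17, 9²≡34, 10²≡6, 11²≡27, 12²≡3, 13²≡28, 14²≡8, 15²≡37, 16²≡21, 17²≡7, 18²≡42, 19²≡32, 20²≡24, 21²≡18, 22²≡14, 23²≡12 (mod 47).
So the quadratic residues mod 47 are {1, 2, 3, 4, 6, 7, 8, 9, 12, 14, 16, 17, 18, 21, 24, 25, 27, 28, 32, 34, 36, 37, 42}.

1 2 3 4 6 7 8 9 12 14 16 17 18 21 24 25 27 28 32 34 36 37 42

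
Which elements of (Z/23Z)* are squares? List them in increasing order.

Square k = 1,…,11 (k and 23−k give the same square):
1²=1, 2²=4, 3²=9, 4²=16, 5²≡2, 6²≡13, 7²≡3, 8²≡18, 9²≡12, 10²≡8, 11²≡6 (mod 23).
So the quadratic residues mod 23 are {1, 2, 3, 4, 6, 8, 9, 12, 13, 16, 18}.

1,2,3,4,6,8,9,12,13,16,18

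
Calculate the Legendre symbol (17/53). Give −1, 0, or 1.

Euler's criterion: (17/53) ≡ 17^26 (mod 53).
17^2 ≡ 24 (mod 53)
17^4 ≡ 46 (mod 53)
17^8 ≡ 49 (mod 53)
17^16 ≡ 16 (mod 53)
17^26 = 17^(16+8+2) ≡ 1 (mod 53).
Result is 1, so (17/53) = 1.

1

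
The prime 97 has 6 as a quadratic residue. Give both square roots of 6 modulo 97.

43, 54

97 ≡ 1 (mod 4), so we find a root by search.
Trying successive values, 43² = 1849 ≡ 6 (mod 97). The other root is 97 − 43 = 54.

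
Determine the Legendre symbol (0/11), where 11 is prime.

Top reduces to 0: gcd > 1, so the symbol is 0.

0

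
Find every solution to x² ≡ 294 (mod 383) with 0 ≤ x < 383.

47, 336

Since 383 ≡ 3 (mod 4), a square root of 294 is 294^((383+1)/4) = 294^96 mod 383.
Repeated squaring: 294^2≡261, 294^4≡330, 294^8≡128, 294^16≡298, 294^32≡331, 294^64≡23 (mod 383).
294^96 = 294^(64+32) ≡ 336 (mod 383).
Check: 336² = 112896 ≡ 294 (mod 383). The two roots are 47 and 336.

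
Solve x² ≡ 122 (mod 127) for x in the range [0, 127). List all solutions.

54, 73

Since 127 ≡ 3 (mod 4), a square root of 122 is 122^((127+1)/4) = 122^32 mod 127.
Repeated squaring: 122^2≡25, 122^4≡117, 122^8≡100, 122^16≡94, 122^32≡73 (mod 127).
122^32 = 122^(32) ≡ 73 (mod 127).
Check: 73² = 5329 ≡ 122 (mod 127). The two roots are 54 and 73.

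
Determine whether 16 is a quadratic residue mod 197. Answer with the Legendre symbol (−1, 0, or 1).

1

Pull out 2^4: since 197 ≡ 5 (mod 8), (2/197) = -1, so (2/197)^4 = +1.
Reached (1/197) = 1. Collecting the sign flips along the way, the symbol is +1.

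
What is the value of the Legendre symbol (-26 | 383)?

First reduce: -26 ≡ 357 (mod 383).
Reciprocity: 357 ≡ 1 and 383 ≡ 3 (mod 4), so (357/383) = +(383/357).
Reduce top mod 357: now compute (26/357).
Pull out 2: since 357 ≡ 5 (mod 8), (2/357) = -1.
Reciprocity: 13 ≡ 1 and 357 ≡ 1 (mod 4), so (13/357) = +(357/13).
Reduce top mod 13: now compute (6/13).
Pull out 2: since 13 ≡ 5 (mod 8), (2/13) = -1.
Reciprocity: 3 ≡ 3 and 13 ≡ 1 (mod 4), so (3/13) = +(13/3).
Reduce top mod 3: now compute (1/3).
Reached (1/3) = 1. Collecting the sign flips along the way, the symbol is +1.

1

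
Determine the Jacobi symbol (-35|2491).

-1

First reduce: -35 ≡ 2456 (mod 2491).
Pull out 2^3: since 2491 ≡ 3 (mod 8), (2/2491) = -1, so (2/2491)^3 = -1.
Reciprocity: 307 ≡ 3 and 2491 ≡ 3 (mod 4), so (307/2491) = −(2491/307).
Reduce top mod 307: now compute (35/307).
Reciprocity: 35 ≡ 3 and 307 ≡ 3 (mod 4), so (35/307) = −(307/35).
Reduce top mod 35: now compute (27/35).
Reciprocity: 27 ≡ 3 and 35 ≡ 3 (mod 4), so (27/35) = −(35/27).
Reduce top mod 27: now compute (8/27).
Pull out 2^3: since 27 ≡ 3 (mod 8), (2/27) = -1, so (2/27)^3 = -1.
Reached (1/27) = 1. Collecting the sign flips along the way, the symbol is -1.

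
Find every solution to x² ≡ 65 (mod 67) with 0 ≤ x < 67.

20, 47

Since 67 ≡ 3 (mod 4), a square root of 65 is 65^((67+1)/4) = 65^17 mod 67.
Repeated squaring: 65^2≡4, 65^4≡16, 65^8≡55, 65^16≡10 (mod 67).
65^17 = 65^(16+1) ≡ 47 (mod 67).
Check: 47² = 2209 ≡ 65 (mod 67). The two roots are 20 and 47.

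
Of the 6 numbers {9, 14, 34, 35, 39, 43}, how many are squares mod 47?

3

(9/47) = +1 → QR.
(14/47) = +1 → QR.
(34/47) = +1 → QR.
(35/47) = -1 → non-residue.
(39/47) = -1 → non-residue.
(43/47) = -1 → non-residue.
Total quadratic residues among the 6: 3.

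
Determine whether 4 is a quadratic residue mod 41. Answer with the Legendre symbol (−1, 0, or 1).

1

Pull out 2^2: since 41 ≡ 1 (mod 8), (2/41) = +1, so (2/41)^2 = +1.
Reached (1/41) = 1. Collecting the sign flips along the way, the symbol is +1.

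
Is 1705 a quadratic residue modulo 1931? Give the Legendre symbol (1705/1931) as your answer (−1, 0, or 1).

Reciprocity: 1705 ≡ 1 and 1931 ≡ 3 (mod 4), so (1705/1931) = +(1931/1705).
Reduce top mod 1705: now compute (226/1705).
Pull out 2: since 1705 ≡ 1 (mod 8), (2/1705) = +1.
Reciprocity: 113 ≡ 1 and 1705 ≡ 1 (mod 4), so (113/1705) = +(1705/113).
Reduce top mod 113: now compute (10/113).
Pull out 2: since 113 ≡ 1 (mod 8), (2/113) = +1.
Reciprocity: 5 ≡ 1 and 113 ≡ 1 (mod 4), so (5/113) = +(113/5).
Reduce top mod 5: now compute (3/5).
Reciprocity: 3 ≡ 3 and 5 ≡ 1 (mod 4), so (3/5) = +(5/3).
Reduce top mod 3: now compute (2/3).
Pull out 2: since 3 ≡ 3 (mod 8), (2/3) = -1.
Reached (1/3) = 1. Collecting the sign flips along the way, the symbol is -1.

-1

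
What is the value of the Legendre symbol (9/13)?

Reciprocity: 9 ≡ 1 and 13 ≡ 1 (mod 4), so (9/13) = +(13/9).
Reduce top mod 9: now compute (4/9).
Pull out 2^2: since 9 ≡ 1 (mod 8), (2/9) = +1, so (2/9)^2 = +1.
Reached (1/9) = 1. Collecting the sign flips along the way, the symbol is +1.

1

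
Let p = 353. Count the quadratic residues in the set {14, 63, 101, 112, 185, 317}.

2

(14/353) = -1 → non-residue.
(63/353) = -1 → non-residue.
(101/353) = -1 → non-residue.
(112/353) = -1 → non-residue.
(185/353) = +1 → QR.
(317/353) = +1 → QR.
Total quadratic residues among the 6: 2.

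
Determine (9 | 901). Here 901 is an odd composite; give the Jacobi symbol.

Reciprocity: 9 ≡ 1 and 901 ≡ 1 (mod 4), so (9/901) = +(901/9).
Reduce top mod 9: now compute (1/9).
Reached (1/9) = 1. Collecting the sign flips along the way, the symbol is +1.

1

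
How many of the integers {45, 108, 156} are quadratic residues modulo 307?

1

(45/307) = -1 → non-residue.
(108/307) = -1 → non-residue.
(156/307) = +1 → QR.
Total quadratic residues among the 3: 1.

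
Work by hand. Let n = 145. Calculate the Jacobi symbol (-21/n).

First reduce: -21 ≡ 124 (mod 145).
Pull out 2^2: since 145 ≡ 1 (mod 8), (2/145) = +1, so (2/145)^2 = +1.
Reciprocity: 31 ≡ 3 and 145 ≡ 1 (mod 4), so (31/145) = +(145/31).
Reduce top mod 31: now compute (21/31).
Reciprocity: 21 ≡ 1 and 31 ≡ 3 (mod 4), so (21/31) = +(31/21).
Reduce top mod 21: now compute (10/21).
Pull out 2: since 21 ≡ 5 (mod 8), (2/21) = -1.
Reciprocity: 5 ≡ 1 and 21 ≡ 1 (mod 4), so (5/21) = +(21/5).
Reduce top mod 5: now compute (1/5).
Reached (1/5) = 1. Collecting the sign flips along the way, the symbol is -1.

-1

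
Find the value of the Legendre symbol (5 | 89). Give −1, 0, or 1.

Reciprocity: 5 ≡ 1 and 89 ≡ 1 (mod 4), so (5/89) = +(89/5).
Reduce top mod 5: now compute (4/5).
Pull out 2^2: since 5 ≡ 5 (mod 8), (2/5) = -1, so (2/5)^2 = +1.
Reached (1/5) = 1. Collecting the sign flips along the way, the symbol is +1.

1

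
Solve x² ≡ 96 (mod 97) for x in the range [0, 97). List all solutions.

97 ≡ 1 (mod 4), so we find a root by search.
Trying successive values, 22² = 484 ≡ 96 (mod 97). The other root is 97 − 22 = 75.

22, 75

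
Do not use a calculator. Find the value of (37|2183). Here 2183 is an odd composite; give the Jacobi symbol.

Reciprocity: 37 ≡ 1 and 2183 ≡ 3 (mod 4), so (37/2183) = +(2183/37).
Reduce top mod 37: now compute (0/37).
Top reduces to 0: gcd > 1, so the symbol is 0.

0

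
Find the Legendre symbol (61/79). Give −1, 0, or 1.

-1

Reciprocity: 61 ≡ 1 and 79 ≡ 3 (mod 4), so (61/79) = +(79/61).
Reduce top mod 61: now compute (18/61).
Pull out 2: since 61 ≡ 5 (mod 8), (2/61) = -1.
Reciprocity: 9 ≡ 1 and 61 ≡ 1 (mod 4), so (9/61) = +(61/9).
Reduce top mod 9: now compute (7/9).
Reciprocity: 7 ≡ 3 and 9 ≡ 1 (mod 4), so (7/9) = +(9/7).
Reduce top mod 7: now compute (2/7).
Pull out 2: since 7 ≡ 7 (mod 8), (2/7) = +1.
Reached (1/7) = 1. Collecting the sign flips along the way, the symbol is -1.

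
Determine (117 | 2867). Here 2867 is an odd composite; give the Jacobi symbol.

Reciprocity: 117 ≡ 1 and 2867 ≡ 3 (mod 4), so (117/2867) = +(2867/117).
Reduce top mod 117: now compute (59/117).
Reciprocity: 59 ≡ 3 and 117 ≡ 1 (mod 4), so (59/117) = +(117/59).
Reduce top mod 59: now compute (58/59).
Pull out 2: since 59 ≡ 3 (mod 8), (2/59) = -1.
Reciprocity: 29 ≡ 1 and 59 ≡ 3 (mod 4), so (29/59) = +(59/29).
Reduce top mod 29: now compute (1/29).
Reached (1/29) = 1. Collecting the sign flips along the way, the symbol is -1.

-1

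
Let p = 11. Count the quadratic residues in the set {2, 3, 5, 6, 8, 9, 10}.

3

(2/11) = -1 → non-residue.
(3/11) = +1 → QR.
(5/11) = +1 → QR.
(6/11) = -1 → non-residue.
(8/11) = -1 → non-residue.
(9/11) = +1 → QR.
(10/11) = -1 → non-residue.
Total quadratic residues among the 7: 3.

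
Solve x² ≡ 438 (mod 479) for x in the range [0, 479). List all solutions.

Since 479 ≡ 3 (mod 4), a square root of 438 is 438^((479+1)/4) = 438^120 mod 479.
Repeated squaring: 438^2≡244, 438^4≡140, 438^8≡440, 438^16≡84, 438^32≡350, 438^64≡355 (mod 479).
438^120 = 438^(64+32+16+8) ≡ 183 (mod 479).
Check: 183² = 33489 ≡ 438 (mod 479). The two roots are 183 and 296.

183, 296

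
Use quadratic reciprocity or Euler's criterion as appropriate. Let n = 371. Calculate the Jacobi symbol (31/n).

Reciprocity: 31 ≡ 3 and 371 ≡ 3 (mod 4), so (31/371) = −(371/31).
Reduce top mod 31: now compute (30/31).
Pull out 2: since 31 ≡ 7 (mod 8), (2/31) = +1.
Reciprocity: 15 ≡ 3 and 31 ≡ 3 (mod 4), so (15/31) = −(31/15).
Reduce top mod 15: now compute (1/15).
Reached (1/15) = 1. Collecting the sign flips along the way, the symbol is +1.

1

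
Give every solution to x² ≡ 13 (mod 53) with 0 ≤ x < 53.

53 ≡ 1 (mod 4), so we find a root by search.
Trying successive values, 15² = 225 ≡ 13 (mod 53). The other root is 53 − 15 = 38.

15, 38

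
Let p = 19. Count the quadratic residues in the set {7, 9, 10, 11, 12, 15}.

3

(7/19) = +1 → QR.
(9/19) = +1 → QR.
(10/19) = -1 → non-residue.
(11/19) = +1 → QR.
(12/19) = -1 → non-residue.
(15/19) = -1 → non-residue.
Total quadratic residues among the 6: 3.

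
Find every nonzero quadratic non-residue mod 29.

2, 3, 8, 10, 11, 12, 14, 15, 17, 18, 19, 21, 26, 27

Square k = 1,…,14 (k and 29−k give the same square):
1²=1, 2²=4, 3²=9, 4²=16, 5²=25, 6²≡7, 7²≡20, 8²≡6, 9²≡23, 10²≡13, 11²≡5, 12²≡28, 13²≡24, 14²≡22 (mod 29).
The residues are {1, 4, 5, 6, 7, 9, 13, 16, 20, 22, 23, 24, 25, 28}; the non-residues are the remaining 14 nonzero classes.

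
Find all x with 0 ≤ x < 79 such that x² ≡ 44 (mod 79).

Since 79 ≡ 3 (mod 4), a square root of 44 is 44^((79+1)/4) = 44^20 mod 79.
Repeated squaring: 44^2≡40, 44^4≡20, 44^8≡5, 44^16≡25 (mod 79).
44^20 = 44^(16+4) ≡ 26 (mod 79).
Check: 26² = 676 ≡ 44 (mod 79). The two roots are 26 and 53.

26, 53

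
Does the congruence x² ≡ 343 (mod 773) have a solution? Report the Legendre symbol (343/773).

Reciprocity: 343 ≡ 3 and 773 ≡ 1 (mod 4), so (343/773) = +(773/343).
Reduce top mod 343: now compute (87/343).
Reciprocity: 87 ≡ 3 and 343 ≡ 3 (mod 4), so (87/343) = −(343/87).
Reduce top mod 87: now compute (82/87).
Pull out 2: since 87 ≡ 7 (mod 8), (2/87) = +1.
Reciprocity: 41 ≡ 1 and 87 ≡ 3 (mod 4), so (41/87) = +(87/41).
Reduce top mod 41: now compute (5/41).
Reciprocity: 5 ≡ 1 and 41 ≡ 1 (mod 4), so (5/41) = +(41/5).
Reduce top mod 5: now compute (1/5).
Reached (1/5) = 1. Collecting the sign flips along the way, the symbol is -1.

-1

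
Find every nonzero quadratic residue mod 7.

1, 2, 4

Square k = 1,…,3 (k and 7−k give the same square):
1²=1, 2²=4, 3²≡2 (mod 7).
So the quadratic residues mod 7 are {1, 2, 4}.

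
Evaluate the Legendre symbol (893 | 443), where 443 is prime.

First reduce: 893 ≡ 7 (mod 443).
Reciprocity: 7 ≡ 3 and 443 ≡ 3 (mod 4), so (7/443) = −(443/7).
Reduce top mod 7: now compute (2/7).
Pull out 2: since 7 ≡ 7 (mod 8), (2/7) = +1.
Reached (1/7) = 1. Collecting the sign flips along the way, the symbol is -1.

-1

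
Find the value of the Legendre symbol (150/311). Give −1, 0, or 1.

Pull out 2: since 311 ≡ 7 (mod 8), (2/311) = +1.
Reciprocity: 75 ≡ 3 and 311 ≡ 3 (mod 4), so (75/311) = −(311/75).
Reduce top mod 75: now compute (11/75).
Reciprocity: 11 ≡ 3 and 75 ≡ 3 (mod 4), so (11/75) = −(75/11).
Reduce top mod 11: now compute (9/11).
Reciprocity: 9 ≡ 1 and 11 ≡ 3 (mod 4), so (9/11) = +(11/9).
Reduce top mod 9: now compute (2/9).
Pull out 2: since 9 ≡ 1 (mod 8), (2/9) = +1.
Reached (1/9) = 1. Collecting the sign flips along the way, the symbol is +1.

1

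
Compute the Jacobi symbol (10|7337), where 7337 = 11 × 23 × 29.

Pull out 2: since 7337 ≡ 1 (mod 8), (2/7337) = +1.
Reciprocity: 5 ≡ 1 and 7337 ≡ 1 (mod 4), so (5/7337) = +(7337/5).
Reduce top mod 5: now compute (2/5).
Pull out 2: since 5 ≡ 5 (mod 8), (2/5) = -1.
Reached (1/5) = 1. Collecting the sign flips along the way, the symbol is -1.

-1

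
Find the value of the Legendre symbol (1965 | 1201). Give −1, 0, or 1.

-1

First reduce: 1965 ≡ 764 (mod 1201).
Pull out 2^2: since 1201 ≡ 1 (mod 8), (2/1201) = +1, so (2/1201)^2 = +1.
Reciprocity: 191 ≡ 3 and 1201 ≡ 1 (mod 4), so (191/1201) = +(1201/191).
Reduce top mod 191: now compute (55/191).
Reciprocity: 55 ≡ 3 and 191 ≡ 3 (mod 4), so (55/191) = −(191/55).
Reduce top mod 55: now compute (26/55).
Pull out 2: since 55 ≡ 7 (mod 8), (2/55) = +1.
Reciprocity: 13 ≡ 1 and 55 ≡ 3 (mod 4), so (13/55) = +(55/13).
Reduce top mod 13: now compute (3/13).
Reciprocity: 3 ≡ 3 and 13 ≡ 1 (mod 4), so (3/13) = +(13/3).
Reduce top mod 3: now compute (1/3).
Reached (1/3) = 1. Collecting the sign flips along the way, the symbol is -1.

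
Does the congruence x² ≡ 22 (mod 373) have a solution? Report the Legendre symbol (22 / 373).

1

Euler's criterion: (22/373) ≡ 22^186 (mod 373).
22^2 ≡ 111 (mod 373)
22^4 ≡ 12 (mod 373)
22^8 ≡ 144 (mod 373)
22^16 ≡ 221 (mod 373)
22^32 ≡ 351 (mod 373)
22^64 ≡ 111 (mod 373)
22^128 ≡ 12 (mod 373)
22^186 = 22^(128+32+16+8+2) ≡ 1 (mod 373).
Result is 1, so (22/373) = 1.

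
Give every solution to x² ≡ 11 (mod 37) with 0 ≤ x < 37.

14, 23

37 ≡ 1 (mod 4), so we find a root by search.
Trying successive values, 14² = 196 ≡ 11 (mod 37). The other root is 37 − 14 = 23.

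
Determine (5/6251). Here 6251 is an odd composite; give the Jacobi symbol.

1

Reciprocity: 5 ≡ 1 and 6251 ≡ 3 (mod 4), so (5/6251) = +(6251/5).
Reduce top mod 5: now compute (1/5).
Reached (1/5) = 1. Collecting the sign flips along the way, the symbol is +1.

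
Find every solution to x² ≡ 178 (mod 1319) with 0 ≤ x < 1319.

388, 931

Since 1319 ≡ 3 (mod 4), a square root of 178 is 178^((1319+1)/4) = 178^330 mod 1319.
Repeated squaring: 178^2≡28, 178^4≡784, 178^8≡2, 178^16≡4, 178^32≡16, 178^64≡256, 178^128≡905, 178^256≡1245 (mod 1319).
178^330 = 178^(256+64+8+2) ≡ 931 (mod 1319).
Check: 931² = 866761 ≡ 178 (mod 1319). The two roots are 388 and 931.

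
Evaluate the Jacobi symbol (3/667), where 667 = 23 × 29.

-1

Reciprocity: 3 ≡ 3 and 667 ≡ 3 (mod 4), so (3/667) = −(667/3).
Reduce top mod 3: now compute (1/3).
Reached (1/3) = 1. Collecting the sign flips along the way, the symbol is -1.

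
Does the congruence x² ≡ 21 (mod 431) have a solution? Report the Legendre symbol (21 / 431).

Reciprocity: 21 ≡ 1 and 431 ≡ 3 (mod 4), so (21/431) = +(431/21).
Reduce top mod 21: now compute (11/21).
Reciprocity: 11 ≡ 3 and 21 ≡ 1 (mod 4), so (11/21) = +(21/11).
Reduce top mod 11: now compute (10/11).
Pull out 2: since 11 ≡ 3 (mod 8), (2/11) = -1.
Reciprocity: 5 ≡ 1 and 11 ≡ 3 (mod 4), so (5/11) = +(11/5).
Reduce top mod 5: now compute (1/5).
Reached (1/5) = 1. Collecting the sign flips along the way, the symbol is -1.

-1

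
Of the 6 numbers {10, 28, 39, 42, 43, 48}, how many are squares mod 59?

(10/59) = -1 → non-residue.
(28/59) = +1 → QR.
(39/59) = -1 → non-residue.
(42/59) = -1 → non-residue.
(43/59) = -1 → non-residue.
(48/59) = +1 → QR.
Total quadratic residues among the 6: 2.

2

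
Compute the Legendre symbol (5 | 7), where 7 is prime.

-1

Euler's criterion: (5/7) ≡ 5^3 (mod 7).
5^2 ≡ 4 (mod 7)
5^3 = 5^(2+1) ≡ 6 (mod 7).
Result is 6 ≡ −1, so (5/7) = −1.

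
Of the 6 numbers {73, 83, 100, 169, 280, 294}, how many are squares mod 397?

(73/397) = +1 → QR.
(83/397) = +1 → QR.
(100/397) = +1 → QR.
(169/397) = +1 → QR.
(280/397) = -1 → non-residue.
(294/397) = -1 → non-residue.
Total quadratic residues among the 6: 4.

4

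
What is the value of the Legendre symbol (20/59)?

Pull out 2^2: since 59 ≡ 3 (mod 8), (2/59) = -1, so (2/59)^2 = +1.
Reciprocity: 5 ≡ 1 and 59 ≡ 3 (mod 4), so (5/59) = +(59/5).
Reduce top mod 5: now compute (4/5).
Pull out 2^2: since 5 ≡ 5 (mod 8), (2/5) = -1, so (2/5)^2 = +1.
Reached (1/5) = 1. Collecting the sign flips along the way, the symbol is +1.

1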